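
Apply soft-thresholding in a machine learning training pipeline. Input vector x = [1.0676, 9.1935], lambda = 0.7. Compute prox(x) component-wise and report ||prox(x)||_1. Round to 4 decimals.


Soft-thresholding with lambda = 0.7:
prox(1.0676) = sign(1.0676)*max(|1.0676| - 0.7, 0) = 0.3676
prox(9.1935) = sign(9.1935)*max(|9.1935| - 0.7, 0) = 8.4935
prox(x) = [0.3676, 8.4935]
||prox(x)||_1 = 0.3676 + 8.4935 = 8.8611


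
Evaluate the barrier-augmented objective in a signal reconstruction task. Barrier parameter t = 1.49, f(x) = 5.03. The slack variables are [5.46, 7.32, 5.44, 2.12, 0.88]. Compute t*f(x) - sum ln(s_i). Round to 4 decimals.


Step 1: Compute log-barrier.
ln values: [1.6974, 1.9906, 1.6938, 0.7514, -0.1278]
phi = -(1.6974 + 1.9906 + 1.6938 + 0.7514 - 0.1278) = -6.0054
Step 2: Compute augmented objective.
t*f(x) = 1.49*5.03 = 7.4947
Total = 7.4947 - 6.0054 = 1.4893


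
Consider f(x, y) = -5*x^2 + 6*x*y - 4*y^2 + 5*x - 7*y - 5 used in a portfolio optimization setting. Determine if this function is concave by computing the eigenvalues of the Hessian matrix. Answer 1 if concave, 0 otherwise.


The Hessian of f(x,y) = -5*x^2 + 6*x*y - 4*y^2 + 5*x - 7*y - 5 is:
H = [[-10, 6], [6, -8]]
Trace = -10 - 8 = -18
Determinant = -10*-8 - (6)^2 = 44
Discriminant = (-18)^2 - 4*44 = 148.0
Eigenvalues: lambda_1 = -15.0828, lambda_2 = -2.9172
The function is concave.

1


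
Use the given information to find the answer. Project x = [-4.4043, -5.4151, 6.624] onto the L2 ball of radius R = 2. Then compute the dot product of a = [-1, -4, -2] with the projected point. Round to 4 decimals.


Step 1: Compute ||x|| (intermediates to 6 decimals).
||x|| = sqrt((-4.4043)^2 + (-5.4151)^2 + 6.624^2) = 9.622814
Step 2: Project.
Since ||x|| > R, scale = R/||x|| = 2/9.622814 = 0.207839, proj(x) = scale * x
proj(x) = [-0.915385, -1.125469, 1.376726]
Step 3: Dot product.
a^T * proj(x) = -1*(-0.915385) - 4*(-1.125469) - 2*1.376726 = 2.6638


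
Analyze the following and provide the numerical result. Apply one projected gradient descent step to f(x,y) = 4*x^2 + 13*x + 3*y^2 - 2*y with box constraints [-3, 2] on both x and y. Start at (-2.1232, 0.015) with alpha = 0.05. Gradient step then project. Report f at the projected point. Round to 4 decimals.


Step 1: Compute gradient at (-2.1232, 0.015).
grad_x = 2*4*-2.1232 + 13 = -3.9856
grad_y = 2*3*0.015 - 2 = -1.91
Step 2: Gradient step.
x_raw = -2.1232 - 0.05*-3.9856 = -1.9239
y_raw = 0.015 - 0.05*-1.91 = 0.1105
Step 3: Project onto [-3, 2].
x_proj = clip(-1.9239) = -1.9239
y_proj = clip(0.1105) = 0.1105
Step 4: Evaluate f.
f(-1.9239, 0.1105) = -10.3895


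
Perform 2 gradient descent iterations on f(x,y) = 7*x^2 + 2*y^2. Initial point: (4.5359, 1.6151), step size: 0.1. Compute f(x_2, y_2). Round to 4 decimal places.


Gradient descent on f(x,y) = 7*x^2 + 2*y^2.
Starting point: (4.5359, 1.6151), alpha = 0.1
Step 1: grad_x = 2*7*4.5359 = 63.5026, grad_y = 2*2*1.6151 = 6.4604
  x_1 = 4.5359 - 0.1*63.5026 = -1.8144
  y_1 = 1.6151 - 0.1*6.4604 = 0.9691
Step 2: grad_x = 2*7*-1.8144 = -25.401, grad_y = 2*2*0.9691 = 3.8762
  x_2 = -1.8144 - 0.1*-25.401 = 0.7257
  y_2 = 0.9691 - 0.1*3.8762 = 0.5814
f(0.7257, 0.5814) = 7*0.7257^2 + 2*0.5814^2 = 4.3631


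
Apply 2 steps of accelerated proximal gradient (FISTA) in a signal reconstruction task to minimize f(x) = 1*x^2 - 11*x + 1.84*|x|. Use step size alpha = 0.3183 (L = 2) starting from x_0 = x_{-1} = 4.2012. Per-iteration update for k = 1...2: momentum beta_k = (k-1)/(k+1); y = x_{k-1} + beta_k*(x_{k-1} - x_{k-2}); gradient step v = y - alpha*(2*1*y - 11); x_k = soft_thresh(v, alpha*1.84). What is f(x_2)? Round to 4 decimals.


FISTA on f(x) = 1*x^2 - 11*x + 1.84*|x|
L = 2, alpha = 0.3183
Iteration 1: beta = 0.0, y = 4.2012 + 0.0*(4.2012 - 4.2012) = 4.2012
  grad(y) = -2.5976, v = y - alpha*grad = 5.028
  prox(v) = soft_thresh(5.028, 0.5857) = 4.4423
Iteration 2: beta = 0.3333, y = 4.4423 + 0.3333*(4.4423 - 4.2012) = 4.5227
  grad(y) = -1.9545, v = y - alpha*grad = 5.1449
  prox(v) = soft_thresh(5.1449, 0.5857) = 4.5592
f(x_2) = 1*4.5592^2 - 11*4.5592 + 1.84*|4.5592| = -20.976


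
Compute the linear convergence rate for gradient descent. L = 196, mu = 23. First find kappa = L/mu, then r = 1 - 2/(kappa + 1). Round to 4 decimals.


Step 1: Compute the condition number.
kappa = L/mu = 196/23 = 8.5217
Step 2: Compute the convergence rate.
r = 1 - 2/(kappa + 1) = 1 - 2*mu/(L + mu) = (L - mu)/(L + mu) = 173/219 = 0.79


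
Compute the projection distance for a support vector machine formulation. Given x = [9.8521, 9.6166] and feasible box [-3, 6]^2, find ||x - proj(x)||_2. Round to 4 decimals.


Project each component onto [-3, 6].
clip(9.8521) = 6.0, clip(9.6166) = 6.0
Projection = [6.0, 6.0]
Squared diffs: [14.8387, 13.0798]
Distance = sqrt(27.9185) = 5.2838


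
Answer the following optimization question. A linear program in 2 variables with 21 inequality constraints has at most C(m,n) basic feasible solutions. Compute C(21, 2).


Each vertex corresponds to some choice of n active constraints out of m, so the number of vertices is at most C(m, n) = m! / (n!(m-n)!).
m = 21, n = 2
Numerator: 21 * 20
Denominator: 2! = 2
C(21, 2) = 210


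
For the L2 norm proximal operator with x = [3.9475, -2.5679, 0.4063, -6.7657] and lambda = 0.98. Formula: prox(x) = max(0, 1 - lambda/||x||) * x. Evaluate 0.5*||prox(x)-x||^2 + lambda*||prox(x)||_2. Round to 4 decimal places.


Step 1: Compute ||x||.
||x|| = 8.2533
Step 2: Compute scaling factor.
scale = max(0, 1 - 0.98/8.2533) = 0.8813
Step 3: prox(x) = [3.4788, -2.263, 0.3581, -5.9623]
||prox(x)|| = 7.2733
Step 4: Proximal objective.
0.5*||prox-x||^2 = 0.4802
lambda*||prox|| = 7.1278
Total = 7.608


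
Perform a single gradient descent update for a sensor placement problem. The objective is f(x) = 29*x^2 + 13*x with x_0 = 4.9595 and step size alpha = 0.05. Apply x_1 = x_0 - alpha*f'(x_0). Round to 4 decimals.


We compute the gradient at x_0 and apply the update.
f'(x) = 58*x + 13
f'(4.9595) = 58*4.9595 + 13 = 300.651
x_1 = 4.9595 - 0.05*300.651 = -10.0731


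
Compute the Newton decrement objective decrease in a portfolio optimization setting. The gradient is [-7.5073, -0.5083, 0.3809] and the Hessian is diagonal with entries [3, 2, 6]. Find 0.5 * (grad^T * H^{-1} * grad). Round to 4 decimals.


Step 1: H is diagonal, so H^(-1) * g = [-2.5024, -0.2542, 0.0635].
Step 2: g^T H^(-1) g = sum_i g_i^2 / H_ii
  = (-7.5073)^2/3 + (-0.5083)^2/2 + (0.3809)^2/6
  = 18.7865 + 0.1292 + 0.0242 = 18.9399
Step 3: Objective decrease = 0.5 * g^T H^(-1) g = 9.4699


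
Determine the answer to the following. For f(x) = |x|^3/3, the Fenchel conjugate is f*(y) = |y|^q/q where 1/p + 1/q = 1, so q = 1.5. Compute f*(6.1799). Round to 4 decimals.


The conjugate exponent q satisfies 1/p + 1/q = 1.
p = 3, so q = 3/(3 - 1) = 1.5
|y|^q = 6.1799^1.5 = 15.3629
f*(6.1799) = 15.3629 / 1.5 = 10.2419


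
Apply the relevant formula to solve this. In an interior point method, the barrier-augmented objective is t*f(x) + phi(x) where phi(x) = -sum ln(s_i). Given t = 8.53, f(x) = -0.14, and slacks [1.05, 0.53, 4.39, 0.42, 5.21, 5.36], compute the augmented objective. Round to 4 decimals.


Step 1: Compute log-barrier.
ln values: [0.0488, -0.6349, 1.4793, -0.8675, 1.6506, 1.679]
phi = -(0.0488 - 0.6349 + 1.4793 - 0.8675 + 1.6506 + 1.679) = -3.3553
Step 2: Compute augmented objective.
t*f(x) = 8.53*-0.14 = -1.1942
Total = -1.1942 - 3.3553 = -4.5495


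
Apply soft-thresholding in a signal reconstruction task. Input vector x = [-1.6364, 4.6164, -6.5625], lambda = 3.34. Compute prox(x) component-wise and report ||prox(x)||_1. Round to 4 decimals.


Soft-thresholding with lambda = 3.34:
prox(-1.6364) = sign(-1.6364)*max(|-1.6364| - 3.34, 0) = 0.0
prox(4.6164) = sign(4.6164)*max(|4.6164| - 3.34, 0) = 1.2764
prox(-6.5625) = sign(-6.5625)*max(|-6.5625| - 3.34, 0) = -3.2225
prox(x) = [0.0, 1.2764, -3.2225]
||prox(x)||_1 = 0.0 + 1.2764 + 3.2225 = 4.4989


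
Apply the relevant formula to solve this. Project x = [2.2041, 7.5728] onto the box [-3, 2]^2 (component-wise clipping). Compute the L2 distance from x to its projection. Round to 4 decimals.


Project each component onto [-3, 2].
clip(2.2041) = 2.0, clip(7.5728) = 2.0
Projection = [2.0, 2.0]
Squared diffs: [0.0417, 31.0561]
Distance = sqrt(31.0978) = 5.5765


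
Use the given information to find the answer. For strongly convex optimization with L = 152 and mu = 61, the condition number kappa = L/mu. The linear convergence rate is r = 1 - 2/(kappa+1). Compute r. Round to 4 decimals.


Step 1: Compute the condition number.
kappa = L/mu = 152/61 = 2.4918
Step 2: Compute the convergence rate.
r = 1 - 2/(kappa + 1) = 1 - 2*mu/(L + mu) = (L - mu)/(L + mu) = 91/213 = 0.4272


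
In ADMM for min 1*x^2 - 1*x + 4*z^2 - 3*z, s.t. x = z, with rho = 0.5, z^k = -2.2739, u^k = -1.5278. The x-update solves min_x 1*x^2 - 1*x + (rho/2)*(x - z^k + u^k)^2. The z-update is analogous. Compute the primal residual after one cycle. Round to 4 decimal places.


ADMM iteration with rho = 0.5, z^k = -2.2739, u^k = -1.5278
Step 1: x-update.
Minimize 1*x^2 - 1*x + (0.5/2)*(x + 2.2739 - 1.5278)^2
FOC: (2*1 + 0.5)*x = 1 + 0.5*(-2.2739 + 1.5278)
x^{k+1} = 0.2508
Step 2: z-update.
Minimize 4*z^2 - 3*z + (0.5/2)*(0.2508 - z - 1.5278)^2
FOC: (2*4 + 0.5)*z = 3 + 0.5*(0.2508 - 1.5278)
z^{k+1} = 0.2778
Step 3: u-update.
u^{k+1} = -1.5278 + 0.2508 - 0.2778 = -1.5548
Step 4: Primal residual = |0.2508 - 0.2778| = 0.027


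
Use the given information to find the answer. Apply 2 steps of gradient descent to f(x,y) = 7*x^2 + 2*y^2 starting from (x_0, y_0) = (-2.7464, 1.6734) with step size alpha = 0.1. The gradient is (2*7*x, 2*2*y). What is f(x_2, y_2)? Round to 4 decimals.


Gradient descent on f(x,y) = 7*x^2 + 2*y^2.
Starting point: (-2.7464, 1.6734), alpha = 0.1
Step 1: grad_x = 2*7*-2.7464 = -38.4496, grad_y = 2*2*1.6734 = 6.6936
  x_1 = -2.7464 - 0.1*-38.4496 = 1.0986
  y_1 = 1.6734 - 0.1*6.6936 = 1.004
Step 2: grad_x = 2*7*1.0986 = 15.3798, grad_y = 2*2*1.004 = 4.0162
  x_2 = 1.0986 - 0.1*15.3798 = -0.4394
  y_2 = 1.004 - 0.1*4.0162 = 0.6024
f(-0.4394, 0.6024) = 7*(-0.4394)^2 + 2*0.6024^2 = 2.0775


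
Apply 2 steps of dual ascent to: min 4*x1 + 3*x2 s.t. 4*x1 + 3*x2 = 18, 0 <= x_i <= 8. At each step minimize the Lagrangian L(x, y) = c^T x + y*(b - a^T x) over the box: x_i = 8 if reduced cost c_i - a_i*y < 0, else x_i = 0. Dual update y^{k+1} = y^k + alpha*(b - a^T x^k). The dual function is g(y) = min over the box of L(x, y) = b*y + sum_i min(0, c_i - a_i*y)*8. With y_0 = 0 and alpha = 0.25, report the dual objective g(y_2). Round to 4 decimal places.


Dual ascent for LP: min 4*x1 + 3*x2, 4*x1 + 3*x2 = 18, 0 <= x_i <= 8
Step 1: y^k = 0.0, reduced costs: (4.0, 3.0)
  x^k = (0.0, 0.0), subgradient = b - a^T x = 18.0
  y^{k+1} = 0.0 + 0.25*18.0 = 4.5
Step 2: y^k = 4.5, reduced costs: (-14.0, -10.5)
  x^k = (8.0, 8.0), subgradient = b - a^T x = -38.0
  y^{k+1} = 4.5 + 0.25*-38.0 = -5.0
Dual objective at y_2 = -5.0: reduced costs (24.0, 18.0), box minimizer x = (0.0, 0.0)
g(y_2) = b*y + (c1 - a1*y)*x1 + (c2 - a2*y)*x2 = 18*(-5.0) + 24.0*0.0 + 18.0*0.0 = -90.0 + 0.0 + 0.0 = -90.0


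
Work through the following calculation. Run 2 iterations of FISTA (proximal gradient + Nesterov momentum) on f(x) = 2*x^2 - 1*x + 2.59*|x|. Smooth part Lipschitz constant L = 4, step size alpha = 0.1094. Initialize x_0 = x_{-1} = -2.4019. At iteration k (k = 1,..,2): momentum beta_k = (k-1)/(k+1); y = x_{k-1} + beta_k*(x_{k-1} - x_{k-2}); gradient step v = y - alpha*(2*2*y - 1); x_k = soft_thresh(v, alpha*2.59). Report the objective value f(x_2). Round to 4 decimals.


FISTA on f(x) = 2*x^2 - 1*x + 2.59*|x|
L = 4, alpha = 0.1094
Iteration 1: beta = 0.0, y = -2.4019 + 0.0*(-2.4019 + 2.4019) = -2.4019
  grad(y) = -10.6076, v = y - alpha*grad = -1.2414
  prox(v) = soft_thresh(-1.2414, 0.2833) = -0.9581
Iteration 2: beta = 0.3333, y = -0.9581 + 0.3333*(-0.9581 + 2.4019) = -0.4768
  grad(y) = -2.9072, v = y - alpha*grad = -0.1588
  prox(v) = soft_thresh(-0.1588, 0.2833) = 0.0
f(x_2) = 2*0.0^2 - 1*0.0 + 2.59*|0.0| = 0.0


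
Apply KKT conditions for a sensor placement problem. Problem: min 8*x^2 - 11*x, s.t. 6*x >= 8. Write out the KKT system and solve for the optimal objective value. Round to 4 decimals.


Step 1: Try lambda = 0 (constraint inactive).
x_unc = 11/(2*8) = 0.6875
Check: 6*0.6875 = 4.125 < 8 -- violated!
Step 2: Constraint must be active: 6*x = 8
x* = 8/6 = 4/3 = 1.3333 (rounded; the exact value 4/3 is used below)
lambda = (2*8*(4/3) - 11)/6 = 1.7222
Step 3: Compute optimal value.
f(x*) = 8*(4/3)^2 - 11*(4/3) = -0.4444


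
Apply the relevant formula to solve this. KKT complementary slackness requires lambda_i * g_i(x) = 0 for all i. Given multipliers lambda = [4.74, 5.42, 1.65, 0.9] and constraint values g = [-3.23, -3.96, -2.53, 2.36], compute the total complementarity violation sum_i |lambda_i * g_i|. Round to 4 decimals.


KKT complementary slackness check:
lambda_1 * g_1 = 4.74 * -3.23 = -15.3102
lambda_2 * g_2 = 5.42 * -3.96 = -21.4632
lambda_3 * g_3 = 1.65 * -2.53 = -4.1745
lambda_4 * g_4 = 0.9 * 2.36 = 2.124
Total violation = 15.3102 + 21.4632 + 4.1745 + 2.124 = 43.0719


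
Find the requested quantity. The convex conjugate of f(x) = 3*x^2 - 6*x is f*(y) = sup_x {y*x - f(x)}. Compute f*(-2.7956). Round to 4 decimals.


f*(y) = sup_x {y*x - a*x^2 - b*x} = sup_x {(y-b)*x - a*x^2}
FOC: (y - b) - 2a*x = 0 => x* = (y - b)/(2a)
x* = (-2.7956 + 6)/(2*3) = 0.5341
f*(-2.7956) = (y-b)^2/(4a) = (-2.7956 + 6)^2/(4*3)
= 10.2682/12 = 0.8557


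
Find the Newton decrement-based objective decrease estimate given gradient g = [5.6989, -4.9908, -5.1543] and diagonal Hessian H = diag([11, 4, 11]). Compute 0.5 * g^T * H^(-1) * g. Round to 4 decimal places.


Step 1: H is diagonal, so H^(-1) * g = [0.5181, -1.2477, -0.4686].
Step 2: g^T H^(-1) g = sum_i g_i^2 / H_ii
  = (5.6989)^2/11 + (-4.9908)^2/4 + (-5.1543)^2/11
  = 2.9525 + 6.227 + 2.4152 = 11.5947
Step 3: Objective decrease = 0.5 * g^T H^(-1) g = 5.7973


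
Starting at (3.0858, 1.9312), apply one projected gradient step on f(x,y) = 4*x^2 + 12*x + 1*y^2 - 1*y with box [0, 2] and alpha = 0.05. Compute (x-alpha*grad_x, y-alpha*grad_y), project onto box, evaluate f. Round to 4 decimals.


Step 1: Compute gradient at (3.0858, 1.9312).
grad_x = 2*4*3.0858 + 12 = 36.6864
grad_y = 2*1*1.9312 - 1 = 2.8624
Step 2: Gradient step.
x_raw = 3.0858 - 0.05*36.6864 = 1.2515
y_raw = 1.9312 - 0.05*2.8624 = 1.7881
Step 3: Project onto [0, 2].
x_proj = clip(1.2515) = 1.2515
y_proj = clip(1.7881) = 1.7881
Step 4: Evaluate f.
f(1.2515, 1.7881) = 22.6917


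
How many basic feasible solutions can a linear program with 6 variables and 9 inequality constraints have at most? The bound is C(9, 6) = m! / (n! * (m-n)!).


Each vertex corresponds to some choice of n active constraints out of m, so the number of vertices is at most C(m, n) = m! / (n!(m-n)!).
m = 9, n = 6
Numerator: 9 * 8 * 7 * 6 * 5 * 4
Denominator: 6! = 720
C(9, 6) = 84


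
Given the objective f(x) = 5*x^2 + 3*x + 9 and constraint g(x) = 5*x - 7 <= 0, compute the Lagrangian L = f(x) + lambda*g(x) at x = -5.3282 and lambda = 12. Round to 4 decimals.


Step 1: Evaluate f(x).
f(-5.3282) = 5*(-5.3282)^2 + 3*(-5.3282) + 9 = 134.964
Step 2: Evaluate g(x).
g(-5.3282) = 5*-5.3282 - 7 = -33.641
Step 3: Compute Lagrangian.
L = 134.964 + 12*-33.641 = -268.728


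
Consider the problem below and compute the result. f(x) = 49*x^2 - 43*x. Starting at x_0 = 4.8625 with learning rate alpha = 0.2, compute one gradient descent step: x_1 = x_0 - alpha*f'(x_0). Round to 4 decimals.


We compute the gradient at x_0 and apply the update.
f'(x) = 98*x - 43
f'(4.8625) = 98*4.8625 - 43 = 433.525
x_1 = 4.8625 - 0.2*433.525 = -81.8425


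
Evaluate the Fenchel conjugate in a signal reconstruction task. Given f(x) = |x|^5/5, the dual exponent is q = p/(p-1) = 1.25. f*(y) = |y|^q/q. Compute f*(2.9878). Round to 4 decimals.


The conjugate exponent q satisfies 1/p + 1/q = 1.
p = 5, so q = 5/(5 - 1) = 1.25
|y|^q = 2.9878^1.25 = 3.9282
f*(2.9878) = 3.9282 / 1.25 = 3.1425


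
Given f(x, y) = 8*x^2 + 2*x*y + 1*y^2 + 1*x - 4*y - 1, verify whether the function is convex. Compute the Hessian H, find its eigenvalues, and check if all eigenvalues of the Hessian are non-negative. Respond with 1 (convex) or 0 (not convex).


The Hessian of f(x,y) = 8*x^2 + 2*x*y + 1*y^2 + 1*x - 4*y - 1 is:
H = [[16, 2], [2, 2]]
Trace = 16 + 2 = 18
Determinant = 16*2 - (2)^2 = 28
Discriminant = (18)^2 - 4*28 = 212.0
Eigenvalues: lambda_1 = 1.7199, lambda_2 = 16.2801
The function is convex.

1


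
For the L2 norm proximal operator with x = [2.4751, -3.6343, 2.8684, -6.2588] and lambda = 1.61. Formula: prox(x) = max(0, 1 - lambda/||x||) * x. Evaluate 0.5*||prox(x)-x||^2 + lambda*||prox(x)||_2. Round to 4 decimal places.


Step 1: Compute ||x||.
||x|| = 8.1691
Step 2: Compute scaling factor.
scale = max(0, 1 - 1.61/8.1691) = 0.8029
Step 3: prox(x) = [1.9873, -2.918, 2.3031, -5.0253]
||prox(x)|| = 6.5591
Step 4: Proximal objective.
0.5*||prox-x||^2 = 1.2961
lambda*||prox|| = 10.5602
Total = 11.8562


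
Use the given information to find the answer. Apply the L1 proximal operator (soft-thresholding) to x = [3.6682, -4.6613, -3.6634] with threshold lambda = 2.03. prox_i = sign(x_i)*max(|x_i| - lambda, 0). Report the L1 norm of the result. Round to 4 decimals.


Soft-thresholding with lambda = 2.03:
prox(3.6682) = sign(3.6682)*max(|3.6682| - 2.03, 0) = 1.6382
prox(-4.6613) = sign(-4.6613)*max(|-4.6613| - 2.03, 0) = -2.6313
prox(-3.6634) = sign(-3.6634)*max(|-3.6634| - 2.03, 0) = -1.6334
prox(x) = [1.6382, -2.6313, -1.6334]
||prox(x)||_1 = 1.6382 + 2.6313 + 1.6334 = 5.9029


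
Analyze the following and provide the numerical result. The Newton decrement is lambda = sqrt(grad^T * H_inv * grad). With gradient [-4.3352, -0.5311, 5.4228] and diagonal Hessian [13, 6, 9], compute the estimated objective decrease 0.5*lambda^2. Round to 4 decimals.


Step 1: H is diagonal, so H^(-1) * g = [-0.3335, -0.0885, 0.6025].
Step 2: g^T H^(-1) g = sum_i g_i^2 / H_ii
  = (-4.3352)^2/13 + (-0.5311)^2/6 + (5.4228)^2/9
  = 1.4457 + 0.047 + 3.2674 = 4.7601
Step 3: Objective decrease = 0.5 * g^T H^(-1) g = 2.3801


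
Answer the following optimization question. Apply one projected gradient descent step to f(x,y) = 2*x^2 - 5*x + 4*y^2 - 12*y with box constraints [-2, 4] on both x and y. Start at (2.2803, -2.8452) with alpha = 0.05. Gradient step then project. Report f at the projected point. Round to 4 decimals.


Step 1: Compute gradient at (2.2803, -2.8452).
grad_x = 2*2*2.2803 - 5 = 4.1212
grad_y = 2*4*-2.8452 - 12 = -34.7616
Step 2: Gradient step.
x_raw = 2.2803 - 0.05*4.1212 = 2.0742
y_raw = -2.8452 - 0.05*-34.7616 = -1.1071
Step 3: Project onto [-2, 4].
x_proj = clip(2.0742) = 2.0742
y_proj = clip(-1.1071) = -1.1071
Step 4: Evaluate f.
f(2.0742, -1.1071) = 16.422


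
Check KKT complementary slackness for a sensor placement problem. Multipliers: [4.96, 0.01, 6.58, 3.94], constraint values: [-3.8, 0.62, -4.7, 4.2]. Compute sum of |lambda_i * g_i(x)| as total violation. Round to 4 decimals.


KKT complementary slackness check:
lambda_1 * g_1 = 4.96 * -3.8 = -18.848
lambda_2 * g_2 = 0.01 * 0.62 = 0.0062
lambda_3 * g_3 = 6.58 * -4.7 = -30.926
lambda_4 * g_4 = 3.94 * 4.2 = 16.548
Total violation = 18.848 + 0.0062 + 30.926 + 16.548 = 66.3282


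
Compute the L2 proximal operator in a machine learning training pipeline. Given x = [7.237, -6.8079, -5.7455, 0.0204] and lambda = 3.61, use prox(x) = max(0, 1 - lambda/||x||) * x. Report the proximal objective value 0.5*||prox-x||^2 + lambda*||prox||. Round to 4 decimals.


Step 1: Compute ||x||.
||x|| = 11.4775
Step 2: Compute scaling factor.
scale = max(0, 1 - 3.61/11.4775) = 0.6855
Step 3: prox(x) = [4.9608, -4.6666, -3.9384, 0.014]
||prox(x)|| = 7.8675
Step 4: Proximal objective.
0.5*||prox-x||^2 = 6.5161
lambda*||prox|| = 28.4017
Total = 34.9177


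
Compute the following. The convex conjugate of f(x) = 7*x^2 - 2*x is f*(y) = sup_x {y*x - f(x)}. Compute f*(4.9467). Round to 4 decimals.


f*(y) = sup_x {y*x - a*x^2 - b*x} = sup_x {(y-b)*x - a*x^2}
FOC: (y - b) - 2a*x = 0 => x* = (y - b)/(2a)
x* = (4.9467 + 2)/(2*7) = 0.4962
f*(4.9467) = (y-b)^2/(4a) = (4.9467 + 2)^2/(4*7)
= 48.2566/28 = 1.7235


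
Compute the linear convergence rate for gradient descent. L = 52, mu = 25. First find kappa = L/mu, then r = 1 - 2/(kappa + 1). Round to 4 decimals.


Step 1: Compute the condition number.
kappa = L/mu = 52/25 = 2.08
Step 2: Compute the convergence rate.
r = 1 - 2/(kappa + 1) = 1 - 2*mu/(L + mu) = (L - mu)/(L + mu) = 27/77 = 0.3506


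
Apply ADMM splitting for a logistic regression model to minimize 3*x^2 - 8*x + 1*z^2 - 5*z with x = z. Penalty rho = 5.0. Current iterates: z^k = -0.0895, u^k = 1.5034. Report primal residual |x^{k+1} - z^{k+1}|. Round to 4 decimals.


ADMM iteration with rho = 5.0, z^k = -0.0895, u^k = 1.5034
Step 1: x-update.
Minimize 3*x^2 - 8*x + (5.0/2)*(x + 0.0895 + 1.5034)^2
FOC: (2*3 + 5.0)*x = 8 + 5.0*(-0.0895 - 1.5034)
x^{k+1} = 0.0032
Step 2: z-update.
Minimize 1*z^2 - 5*z + (5.0/2)*(0.0032 - z + 1.5034)^2
FOC: (2*1 + 5.0)*z = 5 + 5.0*(0.0032 + 1.5034)
z^{k+1} = 1.7904
Step 3: u-update.
u^{k+1} = 1.5034 + 0.0032 - 1.7904 = -0.2838
Step 4: Primal residual = |0.0032 - 1.7904| = 1.7872


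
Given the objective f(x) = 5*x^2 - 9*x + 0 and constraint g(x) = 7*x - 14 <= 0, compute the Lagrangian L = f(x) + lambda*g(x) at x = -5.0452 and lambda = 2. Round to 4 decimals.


Step 1: Evaluate f(x).
f(-5.0452) = 5*(-5.0452)^2 - 9*(-5.0452) + 0 = 172.677
Step 2: Evaluate g(x).
g(-5.0452) = 7*-5.0452 - 14 = -49.3164
Step 3: Compute Lagrangian.
L = 172.677 + 2*-49.3164 = 74.0442


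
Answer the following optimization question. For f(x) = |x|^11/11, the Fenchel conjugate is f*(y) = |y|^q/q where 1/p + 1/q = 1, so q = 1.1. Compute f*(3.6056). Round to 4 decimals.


The conjugate exponent q satisfies 1/p + 1/q = 1.
p = 11, so q = 11/(11 - 1) = 1.1
|y|^q = 3.6056^1.1 = 4.099
f*(3.6056) = 4.099 / 1.1 = 3.7263


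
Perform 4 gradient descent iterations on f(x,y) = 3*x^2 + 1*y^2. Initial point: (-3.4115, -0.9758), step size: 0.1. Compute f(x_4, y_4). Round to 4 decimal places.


Gradient descent on f(x,y) = 3*x^2 + 1*y^2.
Starting point: (-3.4115, -0.9758), alpha = 0.1
Step 1: grad_x = 2*3*-3.4115 = -20.469, grad_y = 2*1*-0.9758 = -1.9516
  x_1 = -3.4115 - 0.1*-20.469 = -1.3646
  y_1 = -0.9758 - 0.1*-1.9516 = -0.7806
Step 2: grad_x = 2*3*-1.3646 = -8.1876, grad_y = 2*1*-0.7806 = -1.5613
  x_2 = -1.3646 - 0.1*-8.1876 = -0.5458
  y_2 = -0.7806 - 0.1*-1.5613 = -0.6245
Step 3: grad_x = 2*3*-0.5458 = -3.275, grad_y = 2*1*-0.6245 = -1.249
  x_3 = -0.5458 - 0.1*-3.275 = -0.2183
  y_3 = -0.6245 - 0.1*-1.249 = -0.4996
Step 4: grad_x = 2*3*-0.2183 = -1.31, grad_y = 2*1*-0.4996 = -0.9992
  x_4 = -0.2183 - 0.1*-1.31 = -0.0873
  y_4 = -0.4996 - 0.1*-0.9992 = -0.3997
f(-0.0873, -0.3997) = 3*(-0.0873)^2 + 1*(-0.3997)^2 = 0.1826


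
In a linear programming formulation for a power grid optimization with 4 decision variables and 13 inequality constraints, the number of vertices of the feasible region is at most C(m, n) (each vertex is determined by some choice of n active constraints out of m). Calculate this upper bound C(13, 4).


Each vertex corresponds to some choice of n active constraints out of m, so the number of vertices is at most C(m, n) = m! / (n!(m-n)!).
m = 13, n = 4
Numerator: 13 * 12 * 11 * 10
Denominator: 4! = 24
C(13, 4) = 715


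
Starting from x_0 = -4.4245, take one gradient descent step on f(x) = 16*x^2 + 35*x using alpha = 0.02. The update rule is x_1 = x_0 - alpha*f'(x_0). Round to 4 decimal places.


We compute the gradient at x_0 and apply the update.
f'(x) = 32*x + 35
f'(-4.4245) = 32*-4.4245 + 35 = -106.584
x_1 = -4.4245 - 0.02*-106.584 = -2.2928


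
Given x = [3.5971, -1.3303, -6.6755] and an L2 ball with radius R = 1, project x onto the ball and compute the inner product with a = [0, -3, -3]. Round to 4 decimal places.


Step 1: Compute ||x|| (intermediates to 6 decimals).
||x|| = sqrt(3.5971^2 + (-1.3303)^2 + (-6.6755)^2) = 7.698774
Step 2: Project.
Since ||x|| > R, scale = R/||x|| = 1/7.698774 = 0.129891, proj(x) = scale * x
proj(x) = [0.467231, -0.172794, -0.867087]
Step 3: Dot product.
a^T * proj(x) = 0*0.467231 - 3*(-0.172794) - 3*(-0.867087) = 3.1196


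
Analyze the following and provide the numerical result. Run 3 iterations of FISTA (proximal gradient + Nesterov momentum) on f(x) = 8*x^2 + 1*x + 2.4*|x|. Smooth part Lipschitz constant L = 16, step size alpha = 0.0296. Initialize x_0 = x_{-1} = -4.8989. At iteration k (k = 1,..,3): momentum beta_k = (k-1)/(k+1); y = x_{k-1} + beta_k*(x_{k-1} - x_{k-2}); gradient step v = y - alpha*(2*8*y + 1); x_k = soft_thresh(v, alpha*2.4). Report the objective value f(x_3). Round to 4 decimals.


FISTA on f(x) = 8*x^2 + 1*x + 2.4*|x|
L = 16, alpha = 0.0296
Iteration 1: beta = 0.0, y = -4.8989 + 0.0*(-4.8989 + 4.8989) = -4.8989
  grad(y) = -77.3824, v = y - alpha*grad = -2.6084
  prox(v) = soft_thresh(-2.6084, 0.071) = -2.5373
Iteration 2: beta = 0.3333, y = -2.5373 + 0.3333*(-2.5373 + 4.8989) = -1.7502
  grad(y) = -27.0025, v = y - alpha*grad = -0.9509
  prox(v) = soft_thresh(-0.9509, 0.071) = -0.8798
Iteration 3: beta = 0.5, y = -0.8798 + 0.5*(-0.8798 + 2.5373) = -0.0511
  grad(y) = 0.1825, v = y - alpha*grad = -0.0565
  prox(v) = soft_thresh(-0.0565, 0.071) = 0.0
f(x_3) = 8*0.0^2 + 1*0.0 + 2.4*|0.0| = 0.0


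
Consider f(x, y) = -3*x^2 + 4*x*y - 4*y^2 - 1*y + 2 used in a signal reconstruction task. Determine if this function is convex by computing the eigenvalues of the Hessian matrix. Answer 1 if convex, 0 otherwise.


The Hessian of f(x,y) = -3*x^2 + 4*x*y - 4*y^2 - 1*y + 2 is:
H = [[-6, 4], [4, -8]]
Trace = -6 - 8 = -14
Determinant = -6*-8 - (4)^2 = 32
Discriminant = (-14)^2 - 4*32 = 68.0
Eigenvalues: lambda_1 = -11.1231, lambda_2 = -2.8769
The function is not convex.

0


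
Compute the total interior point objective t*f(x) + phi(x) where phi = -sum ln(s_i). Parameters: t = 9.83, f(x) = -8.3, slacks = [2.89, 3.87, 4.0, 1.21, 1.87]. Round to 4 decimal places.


Step 1: Compute log-barrier.
ln values: [1.0613, 1.3533, 1.3863, 0.1906, 0.6259]
phi = -(1.0613 + 1.3533 + 1.3863 + 0.1906 + 0.6259) = -4.6174
Step 2: Compute augmented objective.
t*f(x) = 9.83*-8.3 = -81.589
Total = -81.589 - 4.6174 = -86.2064


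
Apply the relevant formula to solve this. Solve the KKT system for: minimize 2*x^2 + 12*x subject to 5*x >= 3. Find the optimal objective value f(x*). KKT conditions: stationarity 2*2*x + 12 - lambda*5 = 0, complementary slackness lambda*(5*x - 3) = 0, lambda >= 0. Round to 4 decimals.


Step 1: Try lambda = 0 (constraint inactive).
x_unc = -12/(2*2) = -3.0
Check: 5*-3.0 = -15.0 < 3 -- violated!
Step 2: Constraint must be active: 5*x = 3
x* = 3/5 = 0.6
lambda = (2*2*0.6 + 12)/5 = 2.88
Step 3: Compute optimal value.
f(x*) = 2*0.6^2 + 12*0.6 = 7.92


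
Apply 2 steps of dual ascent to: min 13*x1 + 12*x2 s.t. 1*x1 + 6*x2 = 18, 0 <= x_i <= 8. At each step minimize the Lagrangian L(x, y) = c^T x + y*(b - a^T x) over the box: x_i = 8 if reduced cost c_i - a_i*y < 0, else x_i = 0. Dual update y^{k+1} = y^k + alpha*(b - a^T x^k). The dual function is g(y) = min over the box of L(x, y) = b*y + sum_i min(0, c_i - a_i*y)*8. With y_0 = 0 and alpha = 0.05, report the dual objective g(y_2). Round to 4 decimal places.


Dual ascent for LP: min 13*x1 + 12*x2, 1*x1 + 6*x2 = 18, 0 <= x_i <= 8
Step 1: y^k = 0.0, reduced costs: (13.0, 12.0)
  x^k = (0.0, 0.0), subgradient = b - a^T x = 18.0
  y^{k+1} = 0.0 + 0.05*18.0 = 0.9
Step 2: y^k = 0.9, reduced costs: (12.1, 6.6)
  x^k = (0.0, 0.0), subgradient = b - a^T x = 18.0
  y^{k+1} = 0.9 + 0.05*18.0 = 1.8
Dual objective at y_2 = 1.8: reduced costs (11.2, 1.2), box minimizer x = (0.0, 0.0)
g(y_2) = b*y + (c1 - a1*y)*x1 + (c2 - a2*y)*x2 = 18*1.8 + 11.2*0.0 + 1.2*0.0 = 32.4 + 0.0 + 0.0 = 32.4


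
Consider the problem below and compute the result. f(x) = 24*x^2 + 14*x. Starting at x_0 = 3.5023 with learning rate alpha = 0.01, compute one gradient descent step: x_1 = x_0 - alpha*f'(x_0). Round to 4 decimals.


We compute the gradient at x_0 and apply the update.
f'(x) = 48*x + 14
f'(3.5023) = 48*3.5023 + 14 = 182.1104
x_1 = 3.5023 - 0.01*182.1104 = 1.6812


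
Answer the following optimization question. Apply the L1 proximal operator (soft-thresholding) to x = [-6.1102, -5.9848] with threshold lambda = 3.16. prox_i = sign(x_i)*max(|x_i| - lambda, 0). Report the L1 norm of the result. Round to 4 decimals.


Soft-thresholding with lambda = 3.16:
prox(-6.1102) = sign(-6.1102)*max(|-6.1102| - 3.16, 0) = -2.9502
prox(-5.9848) = sign(-5.9848)*max(|-5.9848| - 3.16, 0) = -2.8248
prox(x) = [-2.9502, -2.8248]
||prox(x)||_1 = 2.9502 + 2.8248 = 5.775


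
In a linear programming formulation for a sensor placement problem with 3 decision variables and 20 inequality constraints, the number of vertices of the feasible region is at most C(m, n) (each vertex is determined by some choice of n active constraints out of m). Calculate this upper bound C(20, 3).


Each vertex corresponds to some choice of n active constraints out of m, so the number of vertices is at most C(m, n) = m! / (n!(m-n)!).
m = 20, n = 3
Numerator: 20 * 19 * 18
Denominator: 3! = 6
C(20, 3) = 1140


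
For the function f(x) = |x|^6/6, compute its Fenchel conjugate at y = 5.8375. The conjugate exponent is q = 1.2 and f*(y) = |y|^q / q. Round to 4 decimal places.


The conjugate exponent q satisfies 1/p + 1/q = 1.
p = 6, so q = 6/(6 - 1) = 1.2
|y|^q = 5.8375^1.2 = 8.3075
f*(5.8375) = 8.3075 / 1.2 = 6.9229


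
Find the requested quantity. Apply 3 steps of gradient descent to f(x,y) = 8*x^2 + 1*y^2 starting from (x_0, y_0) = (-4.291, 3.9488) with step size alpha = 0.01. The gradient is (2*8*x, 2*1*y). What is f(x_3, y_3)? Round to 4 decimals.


Gradient descent on f(x,y) = 8*x^2 + 1*y^2.
Starting point: (-4.291, 3.9488), alpha = 0.01
Step 1: grad_x = 2*8*-4.291 = -68.656, grad_y = 2*1*3.9488 = 7.8976
  x_1 = -4.291 - 0.01*-68.656 = -3.6044
  y_1 = 3.9488 - 0.01*7.8976 = 3.8698
Step 2: grad_x = 2*8*-3.6044 = -57.671, grad_y = 2*1*3.8698 = 7.7396
  x_2 = -3.6044 - 0.01*-57.671 = -3.0277
  y_2 = 3.8698 - 0.01*7.7396 = 3.7924
Step 3: grad_x = 2*8*-3.0277 = -48.4437, grad_y = 2*1*3.7924 = 7.5849
  x_3 = -3.0277 - 0.01*-48.4437 = -2.5433
  y_3 = 3.7924 - 0.01*7.5849 = 3.7166
f(-2.5433, 3.7166) = 8*(-2.5433)^2 + 1*3.7166^2 = 65.5597


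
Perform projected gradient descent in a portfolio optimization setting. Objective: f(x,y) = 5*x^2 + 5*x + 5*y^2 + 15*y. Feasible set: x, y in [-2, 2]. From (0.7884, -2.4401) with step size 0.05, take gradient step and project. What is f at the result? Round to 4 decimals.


Step 1: Compute gradient at (0.7884, -2.4401).
grad_x = 2*5*0.7884 + 5 = 12.884
grad_y = 2*5*-2.4401 + 15 = -9.401
Step 2: Gradient step.
x_raw = 0.7884 - 0.05*12.884 = 0.1442
y_raw = -2.4401 - 0.05*-9.401 = -1.9701
Step 3: Project onto [-2, 2].
x_proj = clip(0.1442) = 0.1442
y_proj = clip(-1.9701) = -1.9701
Step 4: Evaluate f.
f(0.1442, -1.9701) = -9.3203


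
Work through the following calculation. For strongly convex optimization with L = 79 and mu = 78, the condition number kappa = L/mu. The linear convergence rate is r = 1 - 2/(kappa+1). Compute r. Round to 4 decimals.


Step 1: Compute the condition number.
kappa = L/mu = 79/78 = 1.0128
Step 2: Compute the convergence rate.
r = 1 - 2/(kappa + 1) = 1 - 2*mu/(L + mu) = (L - mu)/(L + mu) = 1/157 = 0.0064


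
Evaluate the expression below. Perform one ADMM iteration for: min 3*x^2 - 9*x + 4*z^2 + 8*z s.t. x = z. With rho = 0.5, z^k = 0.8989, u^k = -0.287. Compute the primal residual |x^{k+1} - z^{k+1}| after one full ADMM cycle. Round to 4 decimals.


ADMM iteration with rho = 0.5, z^k = 0.8989, u^k = -0.287
Step 1: x-update.
Minimize 3*x^2 - 9*x + (0.5/2)*(x - 0.8989 - 0.287)^2
FOC: (2*3 + 0.5)*x = 9 + 0.5*(0.8989 + 0.287)
x^{k+1} = 1.4758
Step 2: z-update.
Minimize 4*z^2 + 8*z + (0.5/2)*(1.4758 - z - 0.287)^2
FOC: (2*4 + 0.5)*z = -8 + 0.5*(1.4758 - 0.287)
z^{k+1} = -0.8712
Step 3: u-update.
u^{k+1} = -0.287 + 1.4758 + 0.8712 = 2.0601
Step 4: Primal residual = |1.4758 + 0.8712| = 2.3471


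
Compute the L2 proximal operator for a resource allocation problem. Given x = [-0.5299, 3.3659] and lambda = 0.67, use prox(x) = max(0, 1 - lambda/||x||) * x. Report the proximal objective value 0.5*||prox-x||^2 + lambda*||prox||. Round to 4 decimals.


Step 1: Compute ||x||.
||x|| = 3.4074
Step 2: Compute scaling factor.
scale = max(0, 1 - 0.67/3.4074) = 0.8034
Step 3: prox(x) = [-0.4257, 2.7041]
||prox(x)|| = 2.7374
Step 4: Proximal objective.
0.5*||prox-x||^2 = 0.2245
lambda*||prox|| = 1.8341
Total = 2.0585


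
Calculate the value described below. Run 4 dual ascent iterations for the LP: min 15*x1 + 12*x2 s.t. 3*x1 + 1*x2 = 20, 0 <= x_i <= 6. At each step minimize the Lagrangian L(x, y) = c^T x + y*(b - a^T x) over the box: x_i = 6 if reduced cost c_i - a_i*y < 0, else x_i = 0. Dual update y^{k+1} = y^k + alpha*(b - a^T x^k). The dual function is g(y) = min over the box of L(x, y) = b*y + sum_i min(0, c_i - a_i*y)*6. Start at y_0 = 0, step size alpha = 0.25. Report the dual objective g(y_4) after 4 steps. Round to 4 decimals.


Dual ascent for LP: min 15*x1 + 12*x2, 3*x1 + 1*x2 = 20, 0 <= x_i <= 6
Step 1: y^k = 0.0, reduced costs: (15.0, 12.0)
  x^k = (0.0, 0.0), subgradient = b - a^T x = 20.0
  y^{k+1} = 0.0 + 0.25*20.0 = 5.0
Step 2: y^k = 5.0, reduced costs: (0.0, 7.0)
  x^k = (0.0, 0.0), subgradient = b - a^T x = 20.0
  y^{k+1} = 5.0 + 0.25*20.0 = 10.0
Step 3: y^k = 10.0, reduced costs: (-15.0, 2.0)
  x^k = (6.0, 0.0), subgradient = b - a^T x = 2.0
  y^{k+1} = 10.0 + 0.25*2.0 = 10.5
Step 4: y^k = 10.5, reduced costs: (-16.5, 1.5)
  x^k = (6.0, 0.0), subgradient = b - a^T x = 2.0
  y^{k+1} = 10.5 + 0.25*2.0 = 11.0
Dual objective at y_4 = 11.0: reduced costs (-18.0, 1.0), box minimizer x = (6.0, 0.0)
g(y_4) = b*y + (c1 - a1*y)*x1 + (c2 - a2*y)*x2 = 20*11.0 + (-18.0)*6.0 + 1.0*0.0 = 220.0 - 108.0 + 0.0 = 112.0


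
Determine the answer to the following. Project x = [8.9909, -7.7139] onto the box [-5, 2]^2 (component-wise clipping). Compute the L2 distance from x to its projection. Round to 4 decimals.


Project each component onto [-5, 2].
clip(8.9909) = 2.0, clip(-7.7139) = -5.0
Projection = [2.0, -5.0]
Squared diffs: [48.8727, 7.3653]
Distance = sqrt(56.238) = 7.4992


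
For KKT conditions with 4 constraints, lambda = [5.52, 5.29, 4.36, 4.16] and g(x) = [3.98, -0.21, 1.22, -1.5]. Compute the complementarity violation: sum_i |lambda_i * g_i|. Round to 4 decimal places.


KKT complementary slackness check:
lambda_1 * g_1 = 5.52 * 3.98 = 21.9696
lambda_2 * g_2 = 5.29 * -0.21 = -1.1109
lambda_3 * g_3 = 4.36 * 1.22 = 5.3192
lambda_4 * g_4 = 4.16 * -1.5 = -6.24
Total violation = 21.9696 + 1.1109 + 5.3192 + 6.24 = 34.6397


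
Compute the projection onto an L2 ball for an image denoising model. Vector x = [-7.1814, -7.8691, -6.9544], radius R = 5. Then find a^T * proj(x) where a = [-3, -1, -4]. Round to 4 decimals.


Step 1: Compute ||x|| (intermediates to 6 decimals).
||x|| = sqrt((-7.1814)^2 + (-7.8691)^2 + (-6.9544)^2) = 12.722379
Step 2: Project.
Since ||x|| > R, scale = R/||x|| = 5/12.722379 = 0.393008, proj(x) = scale * x
proj(x) = [-2.822348, -3.092619, -2.733135]
Step 3: Dot product.
a^T * proj(x) = -3*(-2.822348) - 1*(-3.092619) - 4*(-2.733135) = 22.4922


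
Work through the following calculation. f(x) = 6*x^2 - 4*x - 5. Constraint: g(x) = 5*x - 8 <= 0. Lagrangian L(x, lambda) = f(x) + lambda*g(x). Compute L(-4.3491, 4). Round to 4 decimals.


Step 1: Evaluate f(x).
f(-4.3491) = 6*(-4.3491)^2 - 4*(-4.3491) - 5 = 125.8844
Step 2: Evaluate g(x).
g(-4.3491) = 5*-4.3491 - 8 = -29.7455
Step 3: Compute Lagrangian.
L = 125.8844 + 4*-29.7455 = 6.9024


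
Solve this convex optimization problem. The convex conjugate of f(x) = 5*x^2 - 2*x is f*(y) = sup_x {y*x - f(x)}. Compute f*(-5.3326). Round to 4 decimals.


f*(y) = sup_x {y*x - a*x^2 - b*x} = sup_x {(y-b)*x - a*x^2}
FOC: (y - b) - 2a*x = 0 => x* = (y - b)/(2a)
x* = (-5.3326 + 2)/(2*5) = -0.3333
f*(-5.3326) = (y-b)^2/(4a) = (-5.3326 + 2)^2/(4*5)
= 11.1062/20 = 0.5553


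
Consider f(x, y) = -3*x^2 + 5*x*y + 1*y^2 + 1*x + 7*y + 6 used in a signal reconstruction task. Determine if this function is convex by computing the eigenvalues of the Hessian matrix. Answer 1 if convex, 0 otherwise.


The Hessian of f(x,y) = -3*x^2 + 5*x*y + 1*y^2 + 1*x + 7*y + 6 is:
H = [[-6, 5], [5, 2]]
Trace = -6 + 2 = -4
Determinant = -6*2 - (5)^2 = -37
Discriminant = (-4)^2 - 4*-37 = 164.0
Eigenvalues: lambda_1 = -8.4031, lambda_2 = 4.4031
The function is not convex.

0


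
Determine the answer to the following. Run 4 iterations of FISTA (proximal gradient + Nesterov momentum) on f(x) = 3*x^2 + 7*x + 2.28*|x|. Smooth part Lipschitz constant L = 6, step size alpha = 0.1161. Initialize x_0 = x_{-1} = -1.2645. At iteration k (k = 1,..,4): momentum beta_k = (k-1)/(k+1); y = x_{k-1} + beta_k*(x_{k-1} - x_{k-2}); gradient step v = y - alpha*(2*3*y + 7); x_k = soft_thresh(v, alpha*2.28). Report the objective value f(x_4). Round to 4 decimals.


FISTA on f(x) = 3*x^2 + 7*x + 2.28*|x|
L = 6, alpha = 0.1161
Iteration 1: beta = 0.0, y = -1.2645 + 0.0*(-1.2645 + 1.2645) = -1.2645
  grad(y) = -0.587, v = y - alpha*grad = -1.1963
  prox(v) = soft_thresh(-1.1963, 0.2647) = -0.9316
Iteration 2: beta = 0.3333, y = -0.9316 + 0.3333*(-0.9316 + 1.2645) = -0.8207
  grad(y) = 2.0759, v = y - alpha*grad = -1.0617
  prox(v) = soft_thresh(-1.0617, 0.2647) = -0.797
Iteration 3: beta = 0.5, y = -0.797 + 0.5*(-0.797 + 0.9316) = -0.7297
  grad(y) = 2.622, v = y - alpha*grad = -1.0341
  prox(v) = soft_thresh(-1.0341, 0.2647) = -0.7694
Iteration 4: beta = 0.6, y = -0.7694 + 0.6*(-0.7694 + 0.797) = -0.7528
  grad(y) = 2.4832, v = y - alpha*grad = -1.0411
  prox(v) = soft_thresh(-1.0411, 0.2647) = -0.7764
f(x_4) = 3*(-0.7764)^2 + 7*(-0.7764) + 2.28*|-0.7764| = -1.8562


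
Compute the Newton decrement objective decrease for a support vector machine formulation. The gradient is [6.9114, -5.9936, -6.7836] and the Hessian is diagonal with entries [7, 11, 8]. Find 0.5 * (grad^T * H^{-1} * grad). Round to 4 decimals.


Step 1: H is diagonal, so H^(-1) * g = [0.9873, -0.5449, -0.848].
Step 2: g^T H^(-1) g = sum_i g_i^2 / H_ii
  = (6.9114)^2/7 + (-5.9936)^2/11 + (-6.7836)^2/8
  = 6.8239 + 3.2657 + 5.7522 = 15.8418
Step 3: Objective decrease = 0.5 * g^T H^(-1) g = 7.9209


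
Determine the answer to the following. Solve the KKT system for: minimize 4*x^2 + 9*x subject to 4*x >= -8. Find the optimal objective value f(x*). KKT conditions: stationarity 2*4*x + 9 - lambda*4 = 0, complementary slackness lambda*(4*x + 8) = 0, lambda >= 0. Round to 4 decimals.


Step 1: Try lambda = 0 (constraint inactive).
Stationarity: 2*4*x + 9 = 0
x* = -9/(2*4) = -1.125
Check constraint: 4*-1.125 = -4.5 >= -8 -- satisfied.
Step 2: Compute optimal value.
f(x*) = 4*(-1.125)^2 + 9*(-1.125) = -5.0625


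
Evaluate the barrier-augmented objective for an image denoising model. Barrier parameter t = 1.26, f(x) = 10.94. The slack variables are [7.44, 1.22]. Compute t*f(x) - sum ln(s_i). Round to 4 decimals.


Step 1: Compute log-barrier.
ln values: [2.0069, 0.1989]
phi = -(2.0069 + 0.1989) = -2.2057
Step 2: Compute augmented objective.
t*f(x) = 1.26*10.94 = 13.7844
Total = 13.7844 - 2.2057 = 11.5787


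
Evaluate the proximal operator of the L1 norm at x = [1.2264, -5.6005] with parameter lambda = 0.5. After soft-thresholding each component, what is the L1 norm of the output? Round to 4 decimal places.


Soft-thresholding with lambda = 0.5:
prox(1.2264) = sign(1.2264)*max(|1.2264| - 0.5, 0) = 0.7264
prox(-5.6005) = sign(-5.6005)*max(|-5.6005| - 0.5, 0) = -5.1005
prox(x) = [0.7264, -5.1005]
||prox(x)||_1 = 0.7264 + 5.1005 = 5.8269


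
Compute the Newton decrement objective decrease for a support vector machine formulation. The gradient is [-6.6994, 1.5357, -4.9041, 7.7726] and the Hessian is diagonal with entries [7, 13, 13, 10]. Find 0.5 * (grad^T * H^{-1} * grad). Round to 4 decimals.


Step 1: H is diagonal, so H^(-1) * g = [-0.9571, 0.1181, -0.3772, 0.7773].
Step 2: g^T H^(-1) g = sum_i g_i^2 / H_ii
  = (-6.6994)^2/7 + (1.5357)^2/13 + (-4.9041)^2/13 + (7.7726)^2/10
  = 6.4117 + 0.1814 + 1.85 + 6.0413 = 14.4845
Step 3: Objective decrease = 0.5 * g^T H^(-1) g = 7.2422
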